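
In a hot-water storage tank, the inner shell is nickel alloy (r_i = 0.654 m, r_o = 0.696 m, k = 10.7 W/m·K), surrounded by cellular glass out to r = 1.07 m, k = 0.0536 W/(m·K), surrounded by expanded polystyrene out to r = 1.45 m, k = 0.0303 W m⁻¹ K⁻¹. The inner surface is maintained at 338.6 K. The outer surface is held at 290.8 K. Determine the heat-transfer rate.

Q = 34.4 W

Treat each layer as a resistance in series:
  R_nickel alloy = (1/0.654 − 1/0.696)/(4πk) = 0.09227/(4π·10.7) = 6.862×10^-4 K/W
  R_cellular glass = (1/0.696 − 1/1.07)/(4πk) = 0.5022/(4π·0.0536) = 0.7456 K/W
  R_expanded polystyrene = (1/1.07 − 1/1.45)/(4πk) = 0.2449/(4π·0.0303) = 0.6432 K/W
ΣR = 6.862×10^-4 + 0.7456 + 0.6432 = 1.389 K/W
Q = ΔT/ΣR = (338.6 K − 290.8 K)/1.389 = 34.4 W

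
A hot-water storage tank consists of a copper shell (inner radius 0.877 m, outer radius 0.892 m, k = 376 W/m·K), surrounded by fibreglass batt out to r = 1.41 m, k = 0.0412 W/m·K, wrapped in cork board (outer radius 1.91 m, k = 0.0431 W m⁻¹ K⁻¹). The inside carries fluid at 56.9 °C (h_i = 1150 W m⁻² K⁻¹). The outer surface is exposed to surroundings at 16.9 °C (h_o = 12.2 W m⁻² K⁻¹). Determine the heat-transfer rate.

Treat each layer as a resistance in series:
  R_conv,in = 1/(4πr²h) = 1/(4π·0.877²·1150) = 8.997×10^-5 K/W
  R_copper = (1/0.877 − 1/0.892)/(4πk) = 0.01917/(4π·376) = 4.058×10^-6 K/W
  R_fibreglass batt = (1/0.892 − 1/1.41)/(4πk) = 0.4119/(4π·0.0412) = 0.7955 K/W
  R_cork board = (1/1.41 − 1/1.91)/(4πk) = 0.1857/(4π·0.0431) = 0.3428 K/W
  R_conv,out = 1/(4πr²h) = 1/(4π·1.91²·12.2) = 0.001788 K/W
ΣR = 8.997×10^-5 + 4.058×10^-6 + 0.7955 + 0.3428 + 0.001788 = 1.140 K/W
Q = ΔT/ΣR = (56.9 °C − 16.9 °C)/1.140 = 35.1 W

Q = 35.1 W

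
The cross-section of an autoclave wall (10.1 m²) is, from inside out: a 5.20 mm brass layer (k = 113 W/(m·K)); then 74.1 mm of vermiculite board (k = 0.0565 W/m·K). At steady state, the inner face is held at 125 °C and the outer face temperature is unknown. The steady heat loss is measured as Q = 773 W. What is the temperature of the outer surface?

T_out = 24.6 °C

Sum the resistances:
  R_brass = L/(kA) = 0.00520/(113·10.1) = 4.556×10^-6 K/W
  R_vermiculite board = L/(kA) = 0.0741/(0.0565·10.1) = 0.1299 K/W
ΣR = 0.1299 K/W
ΔT = Q·ΣR = 773 × 0.1299 = 100.4 K
Heat flows outward, so T_out = T_in − ΔT = 125 − 100.4 = 24.6 °C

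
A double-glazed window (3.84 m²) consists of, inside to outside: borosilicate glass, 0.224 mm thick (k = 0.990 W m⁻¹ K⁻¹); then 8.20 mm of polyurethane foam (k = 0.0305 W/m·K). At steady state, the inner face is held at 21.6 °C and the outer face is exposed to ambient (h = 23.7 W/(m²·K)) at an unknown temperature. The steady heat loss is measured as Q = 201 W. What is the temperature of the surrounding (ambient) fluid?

T_out = 5.31 °C

Sum the resistances:
  R_borosilicate glass = L/(kA) = 2.24×10^-4/(0.990·3.84) = 5.892×10^-5 K/W
  R_polyurethane foam = L/(kA) = 0.00820/(0.0305·3.84) = 0.07001 K/W
  R_conv,out = 1/(hA) = 1/(23.7·3.84) = 0.01099 K/W
ΣR = 0.08106 K/W
ΔT = Q·ΣR = 201 × 0.08106 = 16.29 K
Heat flows outward, so T_out = T_in − ΔT = 21.6 − 16.29 = 5.31 °C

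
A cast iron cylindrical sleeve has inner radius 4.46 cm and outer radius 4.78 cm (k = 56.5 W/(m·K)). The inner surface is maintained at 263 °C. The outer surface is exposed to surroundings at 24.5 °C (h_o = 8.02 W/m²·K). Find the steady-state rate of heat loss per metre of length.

Q' = 574 W/m

Series thermal resistances, inner to outer:
  R'_cast iron = ln(0.0478/0.0446)/(2πk) = 0.06929/(2π·56.5) = 1.952×10^-4 m·K/W
  R'_conv,out = 1/(2πr h) = 1/(2π·0.0478·8.02) = 0.4152 m·K/W
ΣR = 1.952×10^-4 + 0.4152 = 0.4154 m·K/W
Q' = ΔT/ΣR = (263 °C − 24.5 °C)/0.4154 = 574 W/m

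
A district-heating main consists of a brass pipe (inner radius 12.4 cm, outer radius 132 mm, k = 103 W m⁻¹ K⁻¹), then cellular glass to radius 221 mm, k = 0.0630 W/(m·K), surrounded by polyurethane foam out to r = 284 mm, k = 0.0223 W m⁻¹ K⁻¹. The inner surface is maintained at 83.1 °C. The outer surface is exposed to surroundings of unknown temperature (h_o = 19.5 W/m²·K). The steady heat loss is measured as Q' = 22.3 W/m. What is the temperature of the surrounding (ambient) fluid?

T_out = 13.5 °C

Series resistances:
  R'_brass = ln(0.132/0.124)/(2πk) = 0.06252/(2π·103) = 9.661×10^-5 m·K/W
  R'_cellular glass = ln(0.221/0.132)/(2πk) = 0.5154/(2π·0.0630) = 1.302 m·K/W
  R'_polyurethane foam = ln(0.284/0.221)/(2πk) = 0.2508/(2π·0.0223) = 1.790 m·K/W
  R'_conv,out = 1/(2πr h) = 1/(2π·0.284·19.5) = 0.02874 m·K/W
ΣR = 3.121 m·K/W
ΔT = Q'·ΣR = 22.3 × 3.121 = 69.60 K
Heat flows outward, so T_out = T_in − ΔT = 83.1 − 69.60 = 13.5 °C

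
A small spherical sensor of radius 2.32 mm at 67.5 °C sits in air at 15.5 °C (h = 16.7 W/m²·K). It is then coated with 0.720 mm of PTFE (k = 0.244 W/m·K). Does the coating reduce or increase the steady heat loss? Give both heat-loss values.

Critical radius for a sphere: r_cr = 2k/h = 0.0292 m = 2.92 cm.
Outer radius after coating: r₂ = 0.00232 + 7.20×10^-4 = 0.003040 m.
Since r₁ < r_cr and r₂ ≤ r_cr, the coating moves toward the maximum at r_cr — heat loss rises.
Bare: R = 1/(4πr₁²h) = 885.3 K/W; Q = 52/885.3 = 0.0587 W.
Coated: R = R_cond + R_conv = 548.9 K/W; Q = 52/548.9 = 0.0947 W.

increases: 0.0587 → 0.0947 W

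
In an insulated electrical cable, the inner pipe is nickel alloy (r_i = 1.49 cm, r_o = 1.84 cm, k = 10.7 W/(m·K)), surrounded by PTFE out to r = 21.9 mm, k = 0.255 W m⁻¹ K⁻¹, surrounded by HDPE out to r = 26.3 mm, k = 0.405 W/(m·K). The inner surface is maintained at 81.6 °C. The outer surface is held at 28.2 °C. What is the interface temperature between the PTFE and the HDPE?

T = 49.1 °C

Treat each layer as a resistance in series:
  R'_nickel alloy = ln(0.0184/0.0149)/(2πk) = 0.2110/(2π·10.7) = 0.003138 m·K/W
  R'_PTFE = ln(0.0219/0.0184)/(2πk) = 0.1741/(2π·0.255) = 0.1087 m·K/W
  R'_HDPE = ln(0.0263/0.0219)/(2πk) = 0.1831/(2π·0.405) = 0.07195 m·K/W
ΣR = 0.003138 + 0.1087 + 0.07195 = 0.1838 m·K/W
Q' = ΔT/ΣR = (81.6 °C − 28.2 °C)/0.1838 = 290.5 W/m
From the inner boundary to the PTFE/HDPE interface, ΣR_partial = 0.1118 m·K/W.
T_interface = T_in − Q'·ΣR_partial = 81.6 °C − (290.5)(0.1118) = 49.1 °C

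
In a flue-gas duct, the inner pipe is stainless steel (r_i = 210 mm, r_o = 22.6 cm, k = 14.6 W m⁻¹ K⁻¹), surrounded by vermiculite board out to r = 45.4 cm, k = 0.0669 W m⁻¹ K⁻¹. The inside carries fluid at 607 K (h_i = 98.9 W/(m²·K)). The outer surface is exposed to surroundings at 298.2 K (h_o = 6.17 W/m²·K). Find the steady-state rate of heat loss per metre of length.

Resistance network (inner→outer):
  R'_conv,in = 1/(2πr h) = 1/(2π·0.210·98.9) = 0.007663 m·K/W
  R'_stainless steel = ln(0.226/0.210)/(2πk) = 0.07343/(2π·14.6) = 8.004×10^-4 m·K/W
  R'_vermiculite board = ln(0.454/0.226)/(2πk) = 0.6976/(2π·0.0669) = 1.659 m·K/W
  R'_conv,out = 1/(2πr h) = 1/(2π·0.454·6.17) = 0.05682 m·K/W
ΣR = 0.007663 + 8.004×10^-4 + 1.659 + 0.05682 = 1.724 m·K/W
Q' = ΔT/ΣR = (607 K − 298.2 K)/1.724 = 179 W/m

Q' = 179 W/m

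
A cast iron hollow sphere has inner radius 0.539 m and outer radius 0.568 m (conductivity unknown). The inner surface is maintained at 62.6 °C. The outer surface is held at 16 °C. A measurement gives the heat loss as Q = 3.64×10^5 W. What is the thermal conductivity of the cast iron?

k = 58.9 W/m·K

ΣR = ΔT/Q = |62.6 − 16|/3.64×10^5 = 1.280×10^-4 K/W
(1/r₁−1/r₂)/(4πk) = 1.280×10^-4 ⇒ k = 0.09472/(4π·1.280×10^-4) = 58.9 W/m·K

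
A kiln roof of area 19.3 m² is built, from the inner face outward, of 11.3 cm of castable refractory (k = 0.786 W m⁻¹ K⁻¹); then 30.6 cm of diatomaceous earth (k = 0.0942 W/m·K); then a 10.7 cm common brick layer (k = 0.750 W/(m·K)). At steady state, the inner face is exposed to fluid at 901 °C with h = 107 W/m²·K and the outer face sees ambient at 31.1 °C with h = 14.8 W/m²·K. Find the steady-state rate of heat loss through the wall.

Resistance network (inner→outer):
  R_conv,in = 1/(hA) = 1/(107·19.3) = 4.842×10^-4 K/W
  R_castable refractory = L/(kA) = 0.113/(0.786·19.3) = 0.007449 K/W
  R_diatomaceous earth = L/(kA) = 0.306/(0.0942·19.3) = 0.1683 K/W
  R_common brick = L/(kA) = 0.107/(0.750·19.3) = 0.007392 K/W
  R_conv,out = 1/(hA) = 1/(14.8·19.3) = 0.003501 K/W
ΣR = 4.842×10^-4 + 0.007449 + 0.1683 + 0.007392 + 0.003501 = 0.1871 K/W
Q = ΔT/ΣR = (901 °C − 31.1 °C)/0.1871 = 4650 W

Q = 4650 W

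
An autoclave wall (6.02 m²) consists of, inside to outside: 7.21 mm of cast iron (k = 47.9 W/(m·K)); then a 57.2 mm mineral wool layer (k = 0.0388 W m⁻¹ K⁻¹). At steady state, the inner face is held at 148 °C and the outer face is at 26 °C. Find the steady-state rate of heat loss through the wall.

Q = 498 W

Treat each layer as a resistance in series:
  R_cast iron = L/(kA) = 0.00721/(47.9·6.02) = 2.500×10^-5 K/W
  R_mineral wool = L/(kA) = 0.0572/(0.0388·6.02) = 0.2449 K/W
ΣR = 2.500×10^-5 + 0.2449 = 0.2449 K/W
Q = ΔT/ΣR = (148 °C − 26 °C)/0.2449 = 498 W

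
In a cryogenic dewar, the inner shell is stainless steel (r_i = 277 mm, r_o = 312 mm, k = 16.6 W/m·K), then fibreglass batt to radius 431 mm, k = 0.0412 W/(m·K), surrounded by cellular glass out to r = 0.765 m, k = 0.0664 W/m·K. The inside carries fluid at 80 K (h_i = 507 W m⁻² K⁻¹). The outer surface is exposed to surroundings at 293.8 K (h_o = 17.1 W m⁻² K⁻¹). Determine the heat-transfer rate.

Q = 72.8 W

Series thermal resistances, inner to outer:
  R_conv,in = 1/(4πr²h) = 1/(4π·0.277²·507) = 0.002046 K/W
  R_stainless steel = (1/0.277 − 1/0.312)/(4πk) = 0.4050/(4π·16.6) = 0.001941 K/W
  R_fibreglass batt = (1/0.312 − 1/0.431)/(4πk) = 0.8849/(4π·0.0412) = 1.709 K/W
  R_cellular glass = (1/0.431 − 1/0.765)/(4πk) = 1.013/(4π·0.0664) = 1.214 K/W
  R_conv,out = 1/(4πr²h) = 1/(4π·0.765²·17.1) = 0.007952 K/W
ΣR = 0.002046 + 0.001941 + 1.709 + 1.214 + 0.007952 = 2.935 K/W
Q = ΔT/ΣR = (80 K − 293.8 K)/2.935 = -72.8 W
(Negative Q ⇒ heat flows inward; heat gain = 72.8 W.)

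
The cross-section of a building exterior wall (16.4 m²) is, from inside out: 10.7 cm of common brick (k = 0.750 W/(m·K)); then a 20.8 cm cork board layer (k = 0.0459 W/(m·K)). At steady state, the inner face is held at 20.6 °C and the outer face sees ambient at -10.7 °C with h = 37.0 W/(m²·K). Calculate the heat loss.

Q = 109 W

Series thermal resistances, inner to outer:
  R_common brick = L/(kA) = 0.107/(0.750·16.4) = 0.008699 K/W
  R_cork board = L/(kA) = 0.208/(0.0459·16.4) = 0.2763 K/W
  R_conv,out = 1/(hA) = 1/(37.0·16.4) = 0.001648 K/W
ΣR = 0.008699 + 0.2763 + 0.001648 = 0.2866 K/W
Q = ΔT/ΣR = (20.6 °C − -10.7 °C)/0.2866 = 109 W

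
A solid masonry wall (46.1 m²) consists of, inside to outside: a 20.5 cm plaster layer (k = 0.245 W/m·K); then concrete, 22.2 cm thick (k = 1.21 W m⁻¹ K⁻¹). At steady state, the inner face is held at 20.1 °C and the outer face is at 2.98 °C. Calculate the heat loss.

Resistance network (inner→outer):
  R_plaster = L/(kA) = 0.205/(0.245·46.1) = 0.01815 K/W
  R_concrete = L/(kA) = 0.222/(1.21·46.1) = 0.003980 K/W
ΣR = 0.01815 + 0.003980 = 0.02213 K/W
Q = ΔT/ΣR = (20.1 °C − 2.98 °C)/0.02213 = 774 W

Q = 774 W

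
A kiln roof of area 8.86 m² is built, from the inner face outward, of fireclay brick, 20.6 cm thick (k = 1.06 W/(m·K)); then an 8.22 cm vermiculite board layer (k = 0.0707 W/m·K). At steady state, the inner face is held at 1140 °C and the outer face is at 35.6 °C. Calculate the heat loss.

Q = 7210 W

Series thermal resistances, inner to outer:
  R_fireclay brick = L/(kA) = 0.206/(1.06·8.86) = 0.02193 K/W
  R_vermiculite board = L/(kA) = 0.0822/(0.0707·8.86) = 0.1312 K/W
ΣR = 0.02193 + 0.1312 = 0.1531 K/W
Q = ΔT/ΣR = (1140 °C − 35.6 °C)/0.1531 = 7210 W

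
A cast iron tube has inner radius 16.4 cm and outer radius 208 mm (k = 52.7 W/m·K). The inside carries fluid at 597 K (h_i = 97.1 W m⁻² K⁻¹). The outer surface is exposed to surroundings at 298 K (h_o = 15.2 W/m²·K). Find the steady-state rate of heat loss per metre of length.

Q' = 4900 W/m

Series thermal resistances, inner to outer:
  R'_conv,in = 1/(2πr h) = 1/(2π·0.164·97.1) = 0.009994 m·K/W
  R'_cast iron = ln(0.208/0.164)/(2πk) = 0.2377/(2π·52.7) = 7.178×10^-4 m·K/W
  R'_conv,out = 1/(2πr h) = 1/(2π·0.208·15.2) = 0.05034 m·K/W
ΣR = 0.009994 + 7.178×10^-4 + 0.05034 = 0.06105 m·K/W
Q' = ΔT/ΣR = (597 K − 298 K)/0.06105 = 4900 W/m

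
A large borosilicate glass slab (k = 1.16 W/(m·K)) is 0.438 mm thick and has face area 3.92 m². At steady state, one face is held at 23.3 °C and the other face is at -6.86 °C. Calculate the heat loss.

Q = 3.13×10^5 W

Q = kA·ΔT/L = 1.16 × 3.92 × |23.3 °C − -6.86 °C| / 4.38×10^-4 = 3.13×10^5 W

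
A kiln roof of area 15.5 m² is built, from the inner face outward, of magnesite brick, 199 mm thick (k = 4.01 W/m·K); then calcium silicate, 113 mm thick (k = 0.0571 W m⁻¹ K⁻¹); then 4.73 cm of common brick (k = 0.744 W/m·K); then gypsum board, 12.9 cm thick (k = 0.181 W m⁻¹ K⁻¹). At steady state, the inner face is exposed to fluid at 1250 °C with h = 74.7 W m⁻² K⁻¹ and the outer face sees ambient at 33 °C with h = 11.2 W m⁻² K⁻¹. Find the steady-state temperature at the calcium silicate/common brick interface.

T = 395 °C

Treat each layer as a resistance in series:
  R_conv,in = 1/(hA) = 1/(74.7·15.5) = 8.637×10^-4 K/W
  R_magnesite brick = L/(kA) = 0.199/(4.01·15.5) = 0.003202 K/W
  R_calcium silicate = L/(kA) = 0.113/(0.0571·15.5) = 0.1277 K/W
  R_common brick = L/(kA) = 0.0473/(0.744·15.5) = 0.004102 K/W
  R_gypsum board = L/(kA) = 0.129/(0.181·15.5) = 0.04598 K/W
  R_conv,out = 1/(hA) = 1/(11.2·15.5) = 0.005760 K/W
ΣR = 8.637×10^-4 + 0.003202 + 0.1277 + 0.004102 + 0.04598 + 0.005760 = 0.1876 K/W
Q = ΔT/ΣR = (1250 °C − 33 °C)/0.1876 = 6487 W
From the inner boundary to the calcium silicate/common brick interface, ΣR_partial = 0.1318 K/W.
T_interface = T_in − Q·ΣR_partial = 1250 °C − (6487)(0.1318) = 395 °C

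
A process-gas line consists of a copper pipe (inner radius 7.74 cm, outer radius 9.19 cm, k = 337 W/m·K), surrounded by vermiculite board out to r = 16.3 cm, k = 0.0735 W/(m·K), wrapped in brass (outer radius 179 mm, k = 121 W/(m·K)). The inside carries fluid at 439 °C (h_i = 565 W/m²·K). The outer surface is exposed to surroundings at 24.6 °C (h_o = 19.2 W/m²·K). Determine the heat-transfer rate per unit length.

Resistance network (inner→outer):
  R'_conv,in = 1/(2πr h) = 1/(2π·0.0774·565) = 0.003639 m·K/W
  R'_copper = ln(0.0919/0.0774)/(2πk) = 0.1717/(2π·337) = 8.110×10^-5 m·K/W
  R'_vermiculite board = ln(0.163/0.0919)/(2πk) = 0.5730/(2π·0.0735) = 1.241 m·K/W
  R'_brass = ln(0.179/0.163)/(2πk) = 0.09364/(2π·121) = 1.232×10^-4 m·K/W
  R'_conv,out = 1/(2πr h) = 1/(2π·0.179·19.2) = 0.04631 m·K/W
ΣR = 0.003639 + 8.110×10^-5 + 1.241 + 1.232×10^-4 + 0.04631 = 1.291 m·K/W
Q' = ΔT/ΣR = (439 °C − 24.6 °C)/1.291 = 321 W/m

Q' = 321 W/m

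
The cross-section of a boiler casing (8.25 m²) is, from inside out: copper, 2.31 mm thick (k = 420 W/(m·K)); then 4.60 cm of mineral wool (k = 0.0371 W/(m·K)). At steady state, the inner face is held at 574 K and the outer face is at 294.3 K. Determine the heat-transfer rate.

Resistance network (inner→outer):
  R_copper = L/(kA) = 0.00231/(420·8.25) = 6.667×10^-7 K/W
  R_mineral wool = L/(kA) = 0.0460/(0.0371·8.25) = 0.1503 K/W
ΣR = 6.667×10^-7 + 0.1503 = 0.1503 K/W
Q = ΔT/ΣR = (574 K − 294.3 K)/0.1503 = 1860 W

Q = 1860 W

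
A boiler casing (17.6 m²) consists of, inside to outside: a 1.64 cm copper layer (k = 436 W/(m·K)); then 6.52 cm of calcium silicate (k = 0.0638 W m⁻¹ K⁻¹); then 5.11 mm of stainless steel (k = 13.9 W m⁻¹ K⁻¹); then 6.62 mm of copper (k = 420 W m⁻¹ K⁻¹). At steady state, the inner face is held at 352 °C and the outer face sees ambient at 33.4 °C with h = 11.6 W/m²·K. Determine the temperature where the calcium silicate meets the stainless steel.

T = 58.3 °C

Resistance network (inner→outer):
  R_copper = L/(kA) = 0.0164/(436·17.6) = 2.137×10^-6 K/W
  R_calcium silicate = L/(kA) = 0.0652/(0.0638·17.6) = 0.05806 K/W
  R_stainless steel = L/(kA) = 0.00511/(13.9·17.6) = 2.089×10^-5 K/W
  R_copper = L/(kA) = 0.00662/(420·17.6) = 8.956×10^-7 K/W
  R_conv,out = 1/(hA) = 1/(11.6·17.6) = 0.004898 K/W
ΣR = 2.137×10^-6 + 0.05806 + 2.089×10^-5 + 8.956×10^-7 + 0.004898 = 0.06298 K/W
Q = ΔT/ΣR = (352 °C − 33.4 °C)/0.06298 = 5059 W
From the inner boundary to the calcium silicate/stainless steel interface, ΣR_partial = 0.05806 K/W.
T_interface = T_in − Q·ΣR_partial = 352 °C − (5059)(0.05806) = 58.3 °C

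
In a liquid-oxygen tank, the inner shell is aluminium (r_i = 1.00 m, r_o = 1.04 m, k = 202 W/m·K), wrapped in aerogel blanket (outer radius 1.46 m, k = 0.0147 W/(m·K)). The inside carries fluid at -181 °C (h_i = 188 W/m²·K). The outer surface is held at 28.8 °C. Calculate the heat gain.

Treat each layer as a resistance in series:
  R_conv,in = 1/(4πr²h) = 1/(4π·1.00²·188) = 4.233×10^-4 K/W
  R_aluminium = (1/1.00 − 1/1.04)/(4πk) = 0.03846/(4π·202) = 1.515×10^-5 K/W
  R_aerogel blanket = (1/1.04 − 1/1.46)/(4πk) = 0.2766/(4π·0.0147) = 1.497 K/W
ΣR = 4.233×10^-4 + 1.515×10^-5 + 1.497 = 1.497 K/W
Q = ΔT/ΣR = (-181 °C − 28.8 °C)/1.497 = -140 W
(Negative Q ⇒ heat flows inward; heat gain = 140 W.)

Q = 140 W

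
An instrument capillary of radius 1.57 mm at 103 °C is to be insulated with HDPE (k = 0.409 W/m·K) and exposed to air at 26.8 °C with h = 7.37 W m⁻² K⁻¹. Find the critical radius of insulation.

r_cr = 5.55 cm

For a cylinder, r_cr = k_ins/h = 0.409/7.37 = 0.0555 m = 5.55 cm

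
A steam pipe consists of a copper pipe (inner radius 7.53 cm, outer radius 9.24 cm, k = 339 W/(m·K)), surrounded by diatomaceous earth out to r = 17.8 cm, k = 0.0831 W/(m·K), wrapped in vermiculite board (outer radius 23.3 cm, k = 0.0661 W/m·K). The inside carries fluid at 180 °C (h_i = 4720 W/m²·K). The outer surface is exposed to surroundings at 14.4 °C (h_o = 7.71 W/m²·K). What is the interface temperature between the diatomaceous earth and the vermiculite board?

Resistance network (inner→outer):
  R'_conv,in = 1/(2πr h) = 1/(2π·0.0753·4720) = 4.478×10^-4 m·K/W
  R'_copper = ln(0.0924/0.0753)/(2πk) = 0.2046/(2π·339) = 9.608×10^-5 m·K/W
  R'_diatomaceous earth = ln(0.178/0.0924)/(2πk) = 0.6557/(2π·0.0831) = 1.256 m·K/W
  R'_vermiculite board = ln(0.233/0.178)/(2πk) = 0.2693/(2π·0.0661) = 0.6483 m·K/W
  R'_conv,out = 1/(2πr h) = 1/(2π·0.233·7.71) = 0.08860 m·K/W
ΣR = 4.478×10^-4 + 9.608×10^-5 + 1.256 + 0.6483 + 0.08860 = 1.993 m·K/W
Q' = ΔT/ΣR = (180 °C − 14.4 °C)/1.993 = 83.09 W/m
From the inner boundary to the diatomaceous earth/vermiculite board interface, ΣR_partial = 1.257 m·K/W.
T_interface = T_in − Q'·ΣR_partial = 180 °C − (83.09)(1.257) = 75.6 °C

T = 75.6 °C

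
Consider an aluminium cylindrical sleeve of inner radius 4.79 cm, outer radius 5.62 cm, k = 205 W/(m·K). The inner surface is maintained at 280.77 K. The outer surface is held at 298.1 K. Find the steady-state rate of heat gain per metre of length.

Q' = 1.40×10^5 W/m

Q' = 2πk·ΔT/ln(r₂/r₁) = 2π × 205 × 17.33 / ln(0.0562/0.0479) = 1.40×10^5 W/m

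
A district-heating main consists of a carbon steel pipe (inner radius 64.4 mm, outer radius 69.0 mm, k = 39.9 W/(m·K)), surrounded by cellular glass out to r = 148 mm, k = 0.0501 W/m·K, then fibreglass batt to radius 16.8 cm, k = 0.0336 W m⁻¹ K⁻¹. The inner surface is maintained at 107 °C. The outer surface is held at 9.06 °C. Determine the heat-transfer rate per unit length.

Series thermal resistances, inner to outer:
  R'_carbon steel = ln(0.0690/0.0644)/(2πk) = 0.06899/(2π·39.9) = 2.752×10^-4 m·K/W
  R'_cellular glass = ln(0.148/0.0690)/(2πk) = 0.7631/(2π·0.0501) = 2.424 m·K/W
  R'_fibreglass batt = ln(0.168/0.148)/(2πk) = 0.1268/(2π·0.0336) = 0.6004 m·K/W
ΣR = 2.752×10^-4 + 2.424 + 0.6004 = 3.025 m·K/W
Q' = ΔT/ΣR = (107 °C − 9.06 °C)/3.025 = 32.4 W/m

Q' = 32.4 W/m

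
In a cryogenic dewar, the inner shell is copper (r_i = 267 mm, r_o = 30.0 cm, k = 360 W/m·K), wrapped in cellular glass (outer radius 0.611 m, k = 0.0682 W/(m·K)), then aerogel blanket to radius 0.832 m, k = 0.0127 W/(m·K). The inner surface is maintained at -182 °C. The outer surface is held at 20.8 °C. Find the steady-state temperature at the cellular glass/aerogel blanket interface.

Resistance network (inner→outer):
  R_copper = (1/0.267 − 1/0.300)/(4πk) = 0.4120/(4π·360) = 9.107×10^-5 K/W
  R_cellular glass = (1/0.300 − 1/0.611)/(4πk) = 1.697/(4π·0.0682) = 1.980 K/W
  R_aerogel blanket = (1/0.611 − 1/0.832)/(4πk) = 0.4347/(4π·0.0127) = 2.724 K/W
ΣR = 9.107×10^-5 + 1.980 + 2.724 = 4.704 K/W
Q = ΔT/ΣR = (-182 °C − 20.8 °C)/4.704 = -43.11 W
From the inner boundary to the cellular glass/aerogel blanket interface, ΣR_partial = 1.980 K/W.
T_interface = T_in − Q·ΣR_partial = -182 °C − (-43.11)(1.980) = -96.6 °C

T = -96.6 °C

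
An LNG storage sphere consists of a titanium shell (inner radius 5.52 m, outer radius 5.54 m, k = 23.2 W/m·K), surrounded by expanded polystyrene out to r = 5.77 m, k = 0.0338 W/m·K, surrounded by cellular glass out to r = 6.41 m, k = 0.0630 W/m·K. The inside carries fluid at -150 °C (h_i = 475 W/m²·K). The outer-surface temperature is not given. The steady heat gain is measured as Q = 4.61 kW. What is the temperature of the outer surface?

Series resistances:
  R_conv,in = 1/(4πr²h) = 1/(4π·5.52²·475) = 5.498×10^-6 K/W
  R_titanium = (1/5.52 − 1/5.54)/(4πk) = 6.540×10^-4/(4π·23.2) = 2.243×10^-6 K/W
  R_expanded polystyrene = (1/5.54 − 1/5.77)/(4πk) = 0.007195/(4π·0.0338) = 0.01694 K/W
  R_cellular glass = (1/5.77 − 1/6.41)/(4πk) = 0.01730/(4π·0.0630) = 0.02186 K/W
ΣR = 0.03881 K/W
ΔT = Q·ΣR = 4610 × 0.03881 = 178.9 K
Heat flows inward, so T_out = T_in + ΔT = -150 + 178.9 = 28.9 °C

T_out = 28.9 °C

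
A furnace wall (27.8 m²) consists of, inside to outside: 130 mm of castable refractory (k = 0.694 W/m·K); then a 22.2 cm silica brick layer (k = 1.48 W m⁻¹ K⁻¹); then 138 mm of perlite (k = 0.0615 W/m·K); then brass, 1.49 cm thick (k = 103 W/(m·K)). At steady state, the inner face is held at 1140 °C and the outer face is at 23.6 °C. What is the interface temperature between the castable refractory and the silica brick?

Series thermal resistances, inner to outer:
  R_castable refractory = L/(kA) = 0.130/(0.694·27.8) = 0.006738 K/W
  R_silica brick = L/(kA) = 0.222/(1.48·27.8) = 0.005396 K/W
  R_perlite = L/(kA) = 0.138/(0.0615·27.8) = 0.08072 K/W
  R_brass = L/(kA) = 0.0149/(103·27.8) = 5.204×10^-6 K/W
ΣR = 0.006738 + 0.005396 + 0.08072 + 5.204×10^-6 = 0.09286 K/W
Q = ΔT/ΣR = (1140 °C − 23.6 °C)/0.09286 = 12020 W
From the inner boundary to the castable refractory/silica brick interface, ΣR_partial = 0.006738 K/W.
T_interface = T_in − Q·ΣR_partial = 1140 °C − (12020)(0.006738) = 1059 °C

T = 1059 °C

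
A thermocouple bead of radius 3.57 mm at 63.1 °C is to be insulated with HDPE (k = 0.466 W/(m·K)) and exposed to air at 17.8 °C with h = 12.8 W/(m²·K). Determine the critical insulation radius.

r_cr = 7.28 cm

For a sphere, r_cr = 2k_ins/h = 2·0.466/12.8 = 0.0728 m = 7.28 cm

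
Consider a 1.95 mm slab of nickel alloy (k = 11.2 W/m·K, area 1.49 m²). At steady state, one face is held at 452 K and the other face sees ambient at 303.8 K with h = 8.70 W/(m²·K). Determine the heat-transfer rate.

Q = 1920 W

Treat each layer as a resistance in series:
  R_nickel alloy = L/(kA) = 0.00195/(11.2·1.49) = 1.169×10^-4 K/W
  R_conv,out = 1/(hA) = 1/(8.70·1.49) = 0.07714 K/W
ΣR = 1.169×10^-4 + 0.07714 = 0.07726 K/W
Q = ΔT/ΣR = (452 K − 303.8 K)/0.07726 = 1920 W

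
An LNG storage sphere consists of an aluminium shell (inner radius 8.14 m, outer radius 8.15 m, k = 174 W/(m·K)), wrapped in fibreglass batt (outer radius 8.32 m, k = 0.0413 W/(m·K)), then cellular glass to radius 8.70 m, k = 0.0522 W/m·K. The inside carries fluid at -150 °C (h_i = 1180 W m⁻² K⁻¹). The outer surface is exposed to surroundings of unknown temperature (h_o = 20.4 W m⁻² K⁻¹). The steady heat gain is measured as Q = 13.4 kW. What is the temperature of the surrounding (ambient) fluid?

Sum the resistances:
  R_conv,in = 1/(4πr²h) = 1/(4π·8.14²·1180) = 1.018×10^-6 K/W
  R_aluminium = (1/8.14 − 1/8.15)/(4πk) = 1.507×10^-4/(4π·174) = 6.894×10^-8 K/W
  R_fibreglass batt = (1/8.15 − 1/8.32)/(4πk) = 0.002507/(4π·0.0413) = 0.004831 K/W
  R_cellular glass = (1/8.32 − 1/8.70)/(4πk) = 0.005250/(4π·0.0522) = 0.008003 K/W
  R_conv,out = 1/(4πr²h) = 1/(4π·8.70²·20.4) = 5.154×10^-5 K/W
ΣR = 0.01289 K/W
ΔT = Q·ΣR = 13400 × 0.01289 = 172.7 K
Heat flows inward, so T_out = T_in + ΔT = -150 + 172.7 = 22.7 °C

T_out = 22.7 °C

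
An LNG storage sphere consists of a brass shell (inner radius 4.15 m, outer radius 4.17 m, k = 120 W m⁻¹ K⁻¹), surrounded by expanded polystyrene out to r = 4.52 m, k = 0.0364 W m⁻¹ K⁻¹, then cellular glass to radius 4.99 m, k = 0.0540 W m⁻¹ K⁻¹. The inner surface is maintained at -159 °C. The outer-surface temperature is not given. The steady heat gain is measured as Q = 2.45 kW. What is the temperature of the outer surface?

T_out = 15.7 °C

Sum the resistances:
  R_brass = (1/4.15 − 1/4.17)/(4πk) = 0.001156/(4π·120) = 7.664×10^-7 K/W
  R_expanded polystyrene = (1/4.17 − 1/4.52)/(4πk) = 0.01857/(4π·0.0364) = 0.04060 K/W
  R_cellular glass = (1/4.52 − 1/4.99)/(4πk) = 0.02084/(4π·0.0540) = 0.03071 K/W
ΣR = 0.07130 K/W
ΔT = Q·ΣR = 2450 × 0.07130 = 174.7 K
Heat flows inward, so T_out = T_in + ΔT = -159 + 174.7 = 15.7 °C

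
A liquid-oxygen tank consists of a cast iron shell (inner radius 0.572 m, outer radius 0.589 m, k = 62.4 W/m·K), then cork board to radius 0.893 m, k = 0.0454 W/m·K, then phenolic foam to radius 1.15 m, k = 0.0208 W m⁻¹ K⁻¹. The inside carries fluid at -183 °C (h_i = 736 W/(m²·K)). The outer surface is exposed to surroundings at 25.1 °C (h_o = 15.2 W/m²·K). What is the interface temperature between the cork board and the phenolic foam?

T = -76.2 °C

Resistance network (inner→outer):
  R_conv,in = 1/(4πr²h) = 1/(4π·0.572²·736) = 3.305×10^-4 K/W
  R_cast iron = (1/0.572 − 1/0.589)/(4πk) = 0.05046/(4π·62.4) = 6.435×10^-5 K/W
  R_cork board = (1/0.589 − 1/0.893)/(4πk) = 0.5780/(4π·0.0454) = 1.013 K/W
  R_phenolic foam = (1/0.893 − 1/1.15)/(4πk) = 0.2503/(4π·0.0208) = 0.9574 K/W
  R_conv,out = 1/(4πr²h) = 1/(4π·1.15²·15.2) = 0.003959 K/W
ΣR = 3.305×10^-4 + 6.435×10^-5 + 1.013 + 0.9574 + 0.003959 = 1.975 K/W
Q = ΔT/ΣR = (-183 °C − 25.1 °C)/1.975 = -105.4 W
From the inner boundary to the cork board/phenolic foam interface, ΣR_partial = 1.013 K/W.
T_interface = T_in − Q·ΣR_partial = -183 °C − (-105.4)(1.013) = -76.2 °C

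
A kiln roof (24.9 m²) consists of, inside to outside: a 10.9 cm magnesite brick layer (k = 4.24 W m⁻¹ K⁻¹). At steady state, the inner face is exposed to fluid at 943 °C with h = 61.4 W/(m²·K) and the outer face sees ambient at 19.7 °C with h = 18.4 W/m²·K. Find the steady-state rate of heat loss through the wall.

Q = 2.39×10^5 W

Resistance network (inner→outer):
  R_conv,in = 1/(hA) = 1/(61.4·24.9) = 6.541×10^-4 K/W
  R_magnesite brick = L/(kA) = 0.109/(4.24·24.9) = 0.001032 K/W
  R_conv,out = 1/(hA) = 1/(18.4·24.9) = 0.002183 K/W
ΣR = 6.541×10^-4 + 0.001032 + 0.002183 = 0.003869 K/W
Q = ΔT/ΣR = (943 °C − 19.7 °C)/0.003869 = 2.39×10^5 W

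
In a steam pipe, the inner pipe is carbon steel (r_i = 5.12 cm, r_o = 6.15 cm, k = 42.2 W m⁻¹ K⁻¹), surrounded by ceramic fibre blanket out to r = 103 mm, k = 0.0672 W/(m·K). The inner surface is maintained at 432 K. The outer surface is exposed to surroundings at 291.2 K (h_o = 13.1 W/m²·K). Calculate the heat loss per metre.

Q' = 105 W/m

Resistance network (inner→outer):
  R'_carbon steel = ln(0.0615/0.0512)/(2πk) = 0.1833/(2π·42.2) = 6.913×10^-4 m·K/W
  R'_ceramic fibre blanket = ln(0.103/0.0615)/(2πk) = 0.5157/(2π·0.0672) = 1.221 m·K/W
  R'_conv,out = 1/(2πr h) = 1/(2π·0.103·13.1) = 0.1180 m·K/W
ΣR = 6.913×10^-4 + 1.221 + 0.1180 = 1.340 m·K/W
Q' = ΔT/ΣR = (432 K − 291.2 K)/1.340 = 105 W/m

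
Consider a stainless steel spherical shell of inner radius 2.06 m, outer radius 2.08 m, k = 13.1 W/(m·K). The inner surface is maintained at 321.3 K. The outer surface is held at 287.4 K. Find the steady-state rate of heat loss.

Q = 4πk·ΔT/(1/r₁ − 1/r₂) = 4π × 13.1 × 33.9 / (1/2.06 − 1/2.08) = 1.20×10^6 W

Q = 1200 kW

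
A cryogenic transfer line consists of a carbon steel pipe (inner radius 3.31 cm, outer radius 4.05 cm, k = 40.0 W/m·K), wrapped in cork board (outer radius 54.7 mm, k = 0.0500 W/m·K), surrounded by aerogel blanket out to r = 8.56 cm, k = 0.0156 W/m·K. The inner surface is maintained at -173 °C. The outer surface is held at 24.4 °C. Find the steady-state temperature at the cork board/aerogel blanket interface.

Resistance network (inner→outer):
  R'_carbon steel = ln(0.0405/0.0331)/(2πk) = 0.2018/(2π·40.0) = 8.028×10^-4 m·K/W
  R'_cork board = ln(0.0547/0.0405)/(2πk) = 0.3006/(2π·0.0500) = 0.9567 m·K/W
  R'_aerogel blanket = ln(0.0856/0.0547)/(2πk) = 0.4478/(2π·0.0156) = 4.569 m·K/W
ΣR = 8.028×10^-4 + 0.9567 + 4.569 = 5.527 m·K/W
Q' = ΔT/ΣR = (-173 °C − 24.4 °C)/5.527 = -35.72 W/m
From the inner boundary to the cork board/aerogel blanket interface, ΣR_partial = 0.9575 m·K/W.
T_interface = T_in − Q'·ΣR_partial = -173 °C − (-35.72)(0.9575) = -139 °C

T = -139 °C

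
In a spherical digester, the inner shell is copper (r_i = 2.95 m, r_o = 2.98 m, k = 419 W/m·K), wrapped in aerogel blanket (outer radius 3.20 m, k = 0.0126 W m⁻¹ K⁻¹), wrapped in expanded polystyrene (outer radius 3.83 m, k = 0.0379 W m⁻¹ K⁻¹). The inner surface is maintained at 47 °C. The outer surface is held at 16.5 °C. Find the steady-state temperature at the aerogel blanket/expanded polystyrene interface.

T = 29.5 °C

Resistance network (inner→outer):
  R_copper = (1/2.95 − 1/2.98)/(4πk) = 0.003413/(4π·419) = 6.481×10^-7 K/W
  R_aerogel blanket = (1/2.98 − 1/3.20)/(4πk) = 0.02307/(4π·0.0126) = 0.1457 K/W
  R_expanded polystyrene = (1/3.20 − 1/3.83)/(4πk) = 0.05140/(4π·0.0379) = 0.1079 K/W
ΣR = 6.481×10^-7 + 0.1457 + 0.1079 = 0.2536 K/W
Q = ΔT/ΣR = (47 °C − 16.5 °C)/0.2536 = 120.3 W
From the inner boundary to the aerogel blanket/expanded polystyrene interface, ΣR_partial = 0.1457 K/W.
T_interface = T_in − Q·ΣR_partial = 47 °C − (120.3)(0.1457) = 29.5 °C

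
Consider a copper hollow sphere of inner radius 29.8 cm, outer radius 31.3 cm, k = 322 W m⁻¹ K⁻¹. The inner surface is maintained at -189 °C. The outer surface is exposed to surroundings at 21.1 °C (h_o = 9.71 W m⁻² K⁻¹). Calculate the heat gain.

Q = 2510 W

Series thermal resistances, inner to outer:
  R_copper = (1/0.298 − 1/0.313)/(4πk) = 0.1608/(4π·322) = 3.974×10^-5 K/W
  R_conv,out = 1/(4πr²h) = 1/(4π·0.313²·9.71) = 0.08365 K/W
ΣR = 3.974×10^-5 + 0.08365 = 0.08369 K/W
Q = ΔT/ΣR = (-189 °C − 21.1 °C)/0.08369 = -2510 W
(Negative Q ⇒ heat flows inward; heat gain = 2510 W.)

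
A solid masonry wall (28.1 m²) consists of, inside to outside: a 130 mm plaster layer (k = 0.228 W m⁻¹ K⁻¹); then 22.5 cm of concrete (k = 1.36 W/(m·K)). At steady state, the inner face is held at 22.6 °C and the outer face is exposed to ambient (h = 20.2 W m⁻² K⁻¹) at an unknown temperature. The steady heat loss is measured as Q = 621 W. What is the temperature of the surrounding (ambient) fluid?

Series resistances:
  R_plaster = L/(kA) = 0.130/(0.228·28.1) = 0.02029 K/W
  R_concrete = L/(kA) = 0.225/(1.36·28.1) = 0.005888 K/W
  R_conv,out = 1/(hA) = 1/(20.2·28.1) = 0.001762 K/W
ΣR = 0.02794 K/W
ΔT = Q·ΣR = 621 × 0.02794 = 17.35 K
Heat flows outward, so T_out = T_in − ΔT = 22.6 − 17.35 = 5.25 °C

T_out = 5.25 °C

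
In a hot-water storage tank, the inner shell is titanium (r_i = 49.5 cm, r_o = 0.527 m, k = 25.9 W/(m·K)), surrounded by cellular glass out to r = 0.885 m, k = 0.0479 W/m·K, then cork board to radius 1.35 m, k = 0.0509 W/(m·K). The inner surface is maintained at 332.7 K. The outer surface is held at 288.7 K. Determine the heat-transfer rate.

Treat each layer as a resistance in series:
  R_titanium = (1/0.495 − 1/0.527)/(4πk) = 0.1227/(4π·25.9) = 3.769×10^-4 K/W
  R_cellular glass = (1/0.527 − 1/0.885)/(4πk) = 0.7676/(4π·0.0479) = 1.275 K/W
  R_cork board = (1/0.885 − 1/1.35)/(4πk) = 0.3892/(4π·0.0509) = 0.6085 K/W
ΣR = 3.769×10^-4 + 1.275 + 0.6085 = 1.884 K/W
Q = ΔT/ΣR = (332.7 K − 288.7 K)/1.884 = 23.4 W

Q = 23.4 W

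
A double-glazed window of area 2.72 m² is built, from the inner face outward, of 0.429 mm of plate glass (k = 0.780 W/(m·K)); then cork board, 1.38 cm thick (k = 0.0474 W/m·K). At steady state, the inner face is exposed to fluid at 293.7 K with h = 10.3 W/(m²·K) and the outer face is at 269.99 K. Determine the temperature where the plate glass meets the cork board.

T = 287.7 K

Resistance network (inner→outer):
  R_conv,in = 1/(hA) = 1/(10.3·2.72) = 0.03569 K/W
  R_plate glass = L/(kA) = 4.29×10^-4/(0.780·2.72) = 2.022×10^-4 K/W
  R_cork board = L/(kA) = 0.0138/(0.0474·2.72) = 0.1070 K/W
ΣR = 0.03569 + 2.022×10^-4 + 0.1070 = 0.1429 K/W
Q = ΔT/ΣR = (293.7 K − 269.99 K)/0.1429 = 165.9 W
From the inner boundary to the plate glass/cork board interface, ΣR_partial = 0.03589 K/W.
T_interface = T_in − Q·ΣR_partial = 293.7 K − (165.9)(0.03589) = 287.7 K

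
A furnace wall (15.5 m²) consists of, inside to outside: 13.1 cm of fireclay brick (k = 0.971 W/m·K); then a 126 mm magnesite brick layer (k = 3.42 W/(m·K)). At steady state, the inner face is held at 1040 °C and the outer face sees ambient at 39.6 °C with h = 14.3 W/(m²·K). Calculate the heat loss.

Q = 64.2 kW

Treat each layer as a resistance in series:
  R_fireclay brick = L/(kA) = 0.131/(0.971·15.5) = 0.008704 K/W
  R_magnesite brick = L/(kA) = 0.126/(3.42·15.5) = 0.002377 K/W
  R_conv,out = 1/(hA) = 1/(14.3·15.5) = 0.004512 K/W
ΣR = 0.008704 + 0.002377 + 0.004512 = 0.01559 K/W
Q = ΔT/ΣR = (1040 °C − 39.6 °C)/0.01559 = 64200 W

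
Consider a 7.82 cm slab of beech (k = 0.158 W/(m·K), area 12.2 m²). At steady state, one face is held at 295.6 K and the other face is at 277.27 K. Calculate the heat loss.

Q = 452 W

Q = kA·ΔT/L = 0.158 × 12.2 × |295.6 K − 277.27 K| / 0.0782 = 452 W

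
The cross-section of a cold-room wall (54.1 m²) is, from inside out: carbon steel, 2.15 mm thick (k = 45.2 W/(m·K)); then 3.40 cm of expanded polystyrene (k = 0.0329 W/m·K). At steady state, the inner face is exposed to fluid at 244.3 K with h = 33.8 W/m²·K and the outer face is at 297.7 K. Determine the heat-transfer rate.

Series thermal resistances, inner to outer:
  R_conv,in = 1/(hA) = 1/(33.8·54.1) = 5.469×10^-4 K/W
  R_carbon steel = L/(kA) = 0.00215/(45.2·54.1) = 8.792×10^-7 K/W
  R_expanded polystyrene = L/(kA) = 0.0340/(0.0329·54.1) = 0.01910 K/W
ΣR = 5.469×10^-4 + 8.792×10^-7 + 0.01910 = 0.01965 K/W
Q = ΔT/ΣR = (244.3 K − 297.7 K)/0.01965 = -2720 W
(Negative Q ⇒ heat flows inward; heat gain = 2720 W.)

Q = 2720 W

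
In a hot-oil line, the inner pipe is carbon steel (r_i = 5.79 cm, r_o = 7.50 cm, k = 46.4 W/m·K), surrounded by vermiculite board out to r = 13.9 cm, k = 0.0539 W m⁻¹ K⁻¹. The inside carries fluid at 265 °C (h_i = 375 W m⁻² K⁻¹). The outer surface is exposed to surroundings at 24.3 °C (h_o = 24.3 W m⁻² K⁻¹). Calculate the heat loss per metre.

Resistance network (inner→outer):
  R'_conv,in = 1/(2πr h) = 1/(2π·0.0579·375) = 0.007330 m·K/W
  R'_carbon steel = ln(0.0750/0.0579)/(2πk) = 0.2588/(2π·46.4) = 8.876×10^-4 m·K/W
  R'_vermiculite board = ln(0.139/0.0750)/(2πk) = 0.6170/(2π·0.0539) = 1.822 m·K/W
  R'_conv,out = 1/(2πr h) = 1/(2π·0.139·24.3) = 0.04712 m·K/W
ΣR = 0.007330 + 8.876×10^-4 + 1.822 + 0.04712 = 1.877 m·K/W
Q' = ΔT/ΣR = (265 °C − 24.3 °C)/1.877 = 128 W/m

Q' = 128 W/m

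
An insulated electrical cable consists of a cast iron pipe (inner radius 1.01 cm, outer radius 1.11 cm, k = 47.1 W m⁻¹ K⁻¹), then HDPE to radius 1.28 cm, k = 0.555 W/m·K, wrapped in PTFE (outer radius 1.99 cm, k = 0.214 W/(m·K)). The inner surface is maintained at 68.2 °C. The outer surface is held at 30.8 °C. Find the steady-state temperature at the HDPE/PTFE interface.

Treat each layer as a resistance in series:
  R'_cast iron = ln(0.0111/0.0101)/(2πk) = 0.09441/(2π·47.1) = 3.190×10^-4 m·K/W
  R'_HDPE = ln(0.0128/0.0111)/(2πk) = 0.1425/(2π·0.555) = 0.04086 m·K/W
  R'_PTFE = ln(0.0199/0.0128)/(2πk) = 0.4413/(2π·0.214) = 0.3282 m·K/W
ΣR = 3.190×10^-4 + 0.04086 + 0.3282 = 0.3694 m·K/W
Q' = ΔT/ΣR = (68.2 °C − 30.8 °C)/0.3694 = 101.2 W/m
From the inner boundary to the HDPE/PTFE interface, ΣR_partial = 0.04118 m·K/W.
T_interface = T_in − Q'·ΣR_partial = 68.2 °C − (101.2)(0.04118) = 64.0 °C

T = 64.0 °C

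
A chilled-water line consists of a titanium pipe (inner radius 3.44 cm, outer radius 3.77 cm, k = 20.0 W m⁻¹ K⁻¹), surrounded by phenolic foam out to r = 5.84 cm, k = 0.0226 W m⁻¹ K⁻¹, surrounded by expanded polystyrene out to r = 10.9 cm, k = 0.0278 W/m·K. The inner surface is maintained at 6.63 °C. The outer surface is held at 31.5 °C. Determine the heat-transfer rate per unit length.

Series thermal resistances, inner to outer:
  R'_titanium = ln(0.0377/0.0344)/(2πk) = 0.09160/(2π·20.0) = 7.290×10^-4 m·K/W
  R'_phenolic foam = ln(0.0584/0.0377)/(2πk) = 0.4377/(2π·0.0226) = 3.082 m·K/W
  R'_expanded polystyrene = ln(0.109/0.0584)/(2πk) = 0.6240/(2π·0.0278) = 3.573 m·K/W
ΣR = 7.290×10^-4 + 3.082 + 3.573 = 6.656 m·K/W
Q' = ΔT/ΣR = (6.63 °C − 31.5 °C)/6.656 = -3.74 W/m
(Negative Q' ⇒ heat flows inward; heat gain = 3.74 W/m.)

Q' = 3.74 W/m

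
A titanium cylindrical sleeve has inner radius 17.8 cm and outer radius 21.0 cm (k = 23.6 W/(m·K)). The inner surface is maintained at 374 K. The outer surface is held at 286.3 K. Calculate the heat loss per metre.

Q' = 78.7 kW/m

Q' = 2πk·ΔT/ln(r₂/r₁) = 2π × 23.6 × 87.7 / ln(0.210/0.178) = 78700 W/m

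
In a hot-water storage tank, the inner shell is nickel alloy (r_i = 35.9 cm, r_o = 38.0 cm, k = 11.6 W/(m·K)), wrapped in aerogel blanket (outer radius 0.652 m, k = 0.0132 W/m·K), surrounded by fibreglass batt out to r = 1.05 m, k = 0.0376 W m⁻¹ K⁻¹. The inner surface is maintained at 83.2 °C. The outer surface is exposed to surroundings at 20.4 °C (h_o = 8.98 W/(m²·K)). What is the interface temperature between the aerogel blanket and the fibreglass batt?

T = 30.3 °C

Treat each layer as a resistance in series:
  R_nickel alloy = (1/0.359 − 1/0.380)/(4πk) = 0.1539/(4π·11.6) = 0.001056 K/W
  R_aerogel blanket = (1/0.380 − 1/0.652)/(4πk) = 1.098/(4π·0.0132) = 6.618 K/W
  R_fibreglass batt = (1/0.652 − 1/1.05)/(4πk) = 0.5814/(4π·0.0376) = 1.230 K/W
  R_conv,out = 1/(4πr²h) = 1/(4π·1.05²·8.98) = 0.008038 K/W
ΣR = 0.001056 + 6.618 + 1.230 + 0.008038 = 7.857 K/W
Q = ΔT/ΣR = (83.2 °C − 20.4 °C)/7.857 = 7.993 W
From the inner boundary to the aerogel blanket/fibreglass batt interface, ΣR_partial = 6.619 K/W.
T_interface = T_in − Q·ΣR_partial = 83.2 °C − (7.993)(6.619) = 30.3 °C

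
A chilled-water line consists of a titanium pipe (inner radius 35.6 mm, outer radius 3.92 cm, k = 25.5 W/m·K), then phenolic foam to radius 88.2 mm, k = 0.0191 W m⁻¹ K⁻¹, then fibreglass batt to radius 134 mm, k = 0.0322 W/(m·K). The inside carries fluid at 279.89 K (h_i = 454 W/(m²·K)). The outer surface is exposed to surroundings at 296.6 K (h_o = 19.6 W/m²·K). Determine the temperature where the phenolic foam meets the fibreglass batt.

T = 292.6 K

Series thermal resistances, inner to outer:
  R'_conv,in = 1/(2πr h) = 1/(2π·0.0356·454) = 0.009847 m·K/W
  R'_titanium = ln(0.0392/0.0356)/(2πk) = 0.09633/(2π·25.5) = 6.012×10^-4 m·K/W
  R'_phenolic foam = ln(0.0882/0.0392)/(2πk) = 0.8109/(2π·0.0191) = 6.757 m·K/W
  R'_fibreglass batt = ln(0.134/0.0882)/(2πk) = 0.4182/(2π·0.0322) = 2.067 m·K/W
  R'_conv,out = 1/(2πr h) = 1/(2π·0.134·19.6) = 0.06060 m·K/W
ΣR = 0.009847 + 6.012×10^-4 + 6.757 + 2.067 + 0.06060 = 8.895 m·K/W
Q' = ΔT/ΣR = (279.89 K − 296.6 K)/8.895 = -1.879 W/m
From the inner boundary to the phenolic foam/fibreglass batt interface, ΣR_partial = 6.767 m·K/W.
T_interface = T_in − Q'·ΣR_partial = 279.89 K − (-1.879)(6.767) = 292.6 K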